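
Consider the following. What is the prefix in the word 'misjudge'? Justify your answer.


The word 'misjudge' = 'mis' (prefix) + 'judge' (root). The prefix is 'mis'.

mis


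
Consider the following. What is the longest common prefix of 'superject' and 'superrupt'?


Compare from the start: 5 characters match: 'super'. Mismatch at position 6: 'j' vs 'r'.

super


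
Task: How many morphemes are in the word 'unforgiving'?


Decomposition: un- (prefix) + forgive (root) + -ing (suffix) = 3 morpheme(s)

3 morphemes


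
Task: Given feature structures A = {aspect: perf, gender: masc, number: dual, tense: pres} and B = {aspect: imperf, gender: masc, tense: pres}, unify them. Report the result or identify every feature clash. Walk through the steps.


Compare features:
aspect: A=perf vs B=imperf -> CLASH
gender: A=masc vs B=masc -> unified: masc
number: A=dual vs B=_ -> unified: dual
tense: A=pres vs B=pres -> unified: pres
Clash detected on feature 'aspect' (perf vs imperf); unification fails.

CLASH on 'aspect' (perf vs imperf)


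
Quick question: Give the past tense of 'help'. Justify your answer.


Apply rule: Add -ed. 'help' becomes 'helped'.

helped


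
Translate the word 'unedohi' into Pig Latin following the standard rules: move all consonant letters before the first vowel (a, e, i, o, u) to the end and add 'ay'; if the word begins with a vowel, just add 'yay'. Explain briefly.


'unedohi' starts with a vowel, so add 'yay': 'unedohiyay'.

unedohiyay


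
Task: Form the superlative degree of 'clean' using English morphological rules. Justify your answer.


Apply superlative formation (add -est): 'clean' -> 'cleanest'.

cleanest


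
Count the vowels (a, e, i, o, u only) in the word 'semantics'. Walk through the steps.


Vowels in 'semantics': e, a, i = 3 vowels.

3


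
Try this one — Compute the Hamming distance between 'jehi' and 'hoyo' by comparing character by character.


Alignment:
Position 1: 'j' vs 'h' = DIFFER
Position 2: 'e' vs 'o' = DIFFER
Position 3: 'h' vs 'y' = DIFFER
Position 4: 'i' vs 'o' = DIFFER
Total differences: 4

4


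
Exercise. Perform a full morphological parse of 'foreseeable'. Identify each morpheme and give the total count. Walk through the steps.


Step 1: Identify prefix: 'fore' (meaning: before/front)
Step 2: Identify root: 'see'
Step 3: Identify suffix(es): 'able'
Decomposition: fore- (prefix: before/front) + see (root) + -able (suffix: capable of)
Total morphemes: 3

3 morphemes (fore- (prefix: before/front) + see (root) + -able (suffix: capable of))


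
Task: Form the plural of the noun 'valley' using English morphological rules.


Apply rule: Add -s. 'valley' becomes 'valleys'.

valleys


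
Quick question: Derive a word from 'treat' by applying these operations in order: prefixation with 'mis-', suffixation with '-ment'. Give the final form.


Step 1: Add prefix 'mis-' to 'treat' = 'mistreat'
Step 2: Add suffix '-ment' to 'mistreat' = 'mistreatment'

mistreatment


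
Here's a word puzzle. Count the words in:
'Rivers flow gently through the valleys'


Split into words: Rivers | flow | gently | through | the | valleys = 6 words.

6


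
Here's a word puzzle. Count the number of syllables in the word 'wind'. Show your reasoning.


Break 'wind' into syllables: wind -> wind = 1 syllable

1 syllable


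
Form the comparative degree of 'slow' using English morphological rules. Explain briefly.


Apply comparative formation (add -er): 'slow' -> 'slower'.

slower


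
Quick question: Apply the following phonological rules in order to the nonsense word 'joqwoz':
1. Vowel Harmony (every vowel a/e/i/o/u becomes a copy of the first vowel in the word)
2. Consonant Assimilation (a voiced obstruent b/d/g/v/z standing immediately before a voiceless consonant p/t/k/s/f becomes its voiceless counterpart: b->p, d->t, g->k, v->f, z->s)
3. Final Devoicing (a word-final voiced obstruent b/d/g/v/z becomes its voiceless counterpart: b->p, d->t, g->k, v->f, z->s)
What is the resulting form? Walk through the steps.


Starting form: 'joqwoz'
Rule 1: Vowel Harmony: all vowels already match. No change.
Rule 2: Consonant Assimilation: no voiced obstruent (b/d/g/v/z) stands immediately before a voiceless consonant (p/t/k/s/f). No change.
Rule 3: Final Devoicing: word-final voiced obstruent 'z' becomes voiceless 's'. 'joqwoz' -> 'joqwos'
Final form: 'joqwos'

joqwos


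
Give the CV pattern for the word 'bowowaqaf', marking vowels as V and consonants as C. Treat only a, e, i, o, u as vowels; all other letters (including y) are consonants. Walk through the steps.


Letter mapping: b = C, o = V, w = C, o = V, w = C, a = V, q = C, a = V, f = C.

CVCVCVCVC


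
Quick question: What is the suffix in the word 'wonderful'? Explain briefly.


The word 'wonderful' = 'wonder' (root) + '-ful' (suffix). The suffix is '-ful'.

ful


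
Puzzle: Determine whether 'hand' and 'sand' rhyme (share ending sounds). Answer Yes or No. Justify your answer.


Rime (stressed vowel + following sounds) of 'hand': -and = /ænd/
Rime of 'sand': -and = /ænd/
/ænd/ and /ænd/ are the same ending sound, so the words rhyme.

Yes


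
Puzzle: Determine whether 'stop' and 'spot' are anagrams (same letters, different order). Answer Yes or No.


Sorted letters of 'stop': 'opst'
Sorted letters of 'spot': 'opst'
They match.

Yes


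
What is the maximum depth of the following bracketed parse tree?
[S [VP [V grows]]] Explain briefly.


Count bracket nesting levels:
'[' at pos 0: depth = 1
'[' at pos 3: depth = 2
'[' at pos 7: depth = 3
Maximum depth reached: 3

3


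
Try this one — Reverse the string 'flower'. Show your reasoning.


Reverse 'flower' character by character: 'rewolf'.

rewolf


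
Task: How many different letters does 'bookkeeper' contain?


Unique letters in 'bookkeeper': {b, e, k, o, p, r} = 6 distinct letters.

6


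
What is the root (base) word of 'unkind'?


Remove prefix 'un' from 'unkind' to get root 'kind'.

kind


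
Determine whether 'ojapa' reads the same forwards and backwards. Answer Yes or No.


Forward: 'ojapa'
Reversed: 'apajo'
They differ.

No


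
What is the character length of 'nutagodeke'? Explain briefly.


Spell out 'nutagodeke' and number each letter: n(1), u(2), t(3), a(4), g(5), o(6), d(7), e(8), k(9), e(10). Total: 10 letters.

10


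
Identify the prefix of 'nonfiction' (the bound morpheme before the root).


The word 'nonfiction' = 'non' (prefix) + 'fiction' (root). The prefix is 'non'.

non


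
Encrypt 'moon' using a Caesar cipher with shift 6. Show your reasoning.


Shift each letter by 6: m -> s, o -> u, o -> u, n -> t. Result: 'suut'.

suut


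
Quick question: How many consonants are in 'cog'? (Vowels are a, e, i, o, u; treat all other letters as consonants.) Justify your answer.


Consonants in 'cog': c, g = 2 consonants.

2


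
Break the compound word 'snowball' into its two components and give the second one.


Split 'snowball' into 'snow' + 'ball'. The second part is 'ball'.

ball


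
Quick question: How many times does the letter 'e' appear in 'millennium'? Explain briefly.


Letter 'e' in 'millennium': found at position(s) 5 = 1 occurrence(s).

1


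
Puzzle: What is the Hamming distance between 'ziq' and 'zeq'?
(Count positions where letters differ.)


Alignment:
Position 1: 'z' vs 'z' = match
Position 2: 'i' vs 'e' = DIFFER
Position 3: 'q' vs 'q' = match
Total differences: 1

1


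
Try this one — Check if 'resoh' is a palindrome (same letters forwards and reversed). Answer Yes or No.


Forward: 'resoh'
Reversed: 'hoser'
They differ.

No


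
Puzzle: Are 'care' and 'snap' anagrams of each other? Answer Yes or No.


Sorted letters of 'care': 'acer'
Sorted letters of 'snap': 'anps'
They do not match.

No


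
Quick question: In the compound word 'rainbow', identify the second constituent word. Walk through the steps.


Split 'rainbow' into 'rain' + 'bow'. The second part is 'bow'.

bow


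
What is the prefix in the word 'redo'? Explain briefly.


The word 'redo' = 're' (prefix) + 'do' (root). The prefix is 're'.

re


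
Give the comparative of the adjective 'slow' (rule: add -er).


Apply comparative formation (add -er): 'slow' -> 'slower'.

slower


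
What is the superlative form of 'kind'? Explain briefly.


Apply superlative formation (add -est): 'kind' -> 'kindest'.

kindest


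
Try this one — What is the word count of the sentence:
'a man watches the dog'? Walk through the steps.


Split into words: a | man | watches | the | dog = 5 words.

5


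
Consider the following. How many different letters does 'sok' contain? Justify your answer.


Unique letters in 'sok': {k, o, s} = 3 distinct letters.

3


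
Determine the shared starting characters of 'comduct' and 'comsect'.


Compare from the start: 3 characters match: 'com'. Mismatch at position 4: 'd' vs 's'.

com


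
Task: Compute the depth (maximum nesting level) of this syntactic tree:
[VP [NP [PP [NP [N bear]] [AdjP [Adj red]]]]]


Count bracket nesting levels:
'[' at pos 0: depth = 1
'[' at pos 4: depth = 2
'[' at pos 8: depth = 3
'[' at pos 12: depth = 4
'[' at pos 16: depth = 5
'[' at pos 26: depth = 4
'[' at pos 32: depth = 5
Maximum depth reached: 5

5


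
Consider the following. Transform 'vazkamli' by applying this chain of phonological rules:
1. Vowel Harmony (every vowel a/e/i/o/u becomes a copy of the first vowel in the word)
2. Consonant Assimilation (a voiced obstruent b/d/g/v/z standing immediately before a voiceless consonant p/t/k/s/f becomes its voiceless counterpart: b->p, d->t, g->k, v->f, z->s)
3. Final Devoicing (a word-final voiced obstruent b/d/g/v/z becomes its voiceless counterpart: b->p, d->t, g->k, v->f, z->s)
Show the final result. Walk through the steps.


Starting form: 'vazkamli'
Rule 1: Vowel Harmony: all vowels become 'a' (matching first vowel). 'vazkamli' -> 'vazkamla'
Rule 2: Consonant Assimilation: voiced obstruent before voiceless consonant becomes voiceless ('zk' -> 'sk'). 'vazkamla' -> 'vaskamla'
Rule 3: Final Devoicing: the word ends in the vowel 'a', not a consonant. No change.
Final form: 'vaskamla'

vaskamla


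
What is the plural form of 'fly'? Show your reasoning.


Apply rule: Change -y to -ies (consonant + y). 'fly' becomes 'flies'.

flies


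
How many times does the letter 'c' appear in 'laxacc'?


Letter 'c' in 'laxacc': found at position(s) 5, 6 = 2 occurrence(s).

2


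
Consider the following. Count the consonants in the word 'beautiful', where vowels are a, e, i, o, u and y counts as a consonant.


Consonants in 'beautiful': b, t, f, l = 4 consonants.

4


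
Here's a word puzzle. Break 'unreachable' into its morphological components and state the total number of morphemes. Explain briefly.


Step 1: Identify prefix: 'un' (meaning: not/reverse)
Step 2: Identify root: 'reach'
Step 3: Identify suffix(es): 'able'
Decomposition: un- (prefix: not/reverse) + reach (root) + -able (suffix: capable of)
Total morphemes: 3

3 morphemes (un- (prefix: not/reverse) + reach (root) + -able (suffix: capable of))


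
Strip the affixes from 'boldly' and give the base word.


Remove suffix '-ly' from 'boldly' to get root 'bold'.

bold


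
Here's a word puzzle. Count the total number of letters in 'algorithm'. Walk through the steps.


Spell out 'algorithm' and number each letter: a(1), l(2), g(3), o(4), r(5), i(6), t(7), h(8), m(9). Total: 9 letters.

9


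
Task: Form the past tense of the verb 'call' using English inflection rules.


Apply rule: Add -ed. 'call' becomes 'called'.

called


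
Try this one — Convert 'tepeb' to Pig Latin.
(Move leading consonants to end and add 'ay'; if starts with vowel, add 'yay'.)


'tepeb': move consonant cluster 't' to end and add 'ay': 'epebtay'.

epebtay


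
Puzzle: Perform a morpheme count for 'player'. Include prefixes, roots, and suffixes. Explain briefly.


Decomposition: play (root) + -er (suffix) = 2 morpheme(s)

2 morphemes


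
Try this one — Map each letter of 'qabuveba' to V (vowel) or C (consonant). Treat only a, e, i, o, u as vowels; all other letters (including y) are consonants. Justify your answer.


Letter mapping: q = C, a = V, b = C, u = V, v = C, e = V, b = C, a = V.

CVCVCVCV


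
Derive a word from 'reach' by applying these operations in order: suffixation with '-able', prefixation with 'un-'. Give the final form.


Step 1: Add suffix '-able' to 'reach' = 'reachable'
Step 2: Add prefix 'un-' to 'reachable' = 'unreachable'

unreachable


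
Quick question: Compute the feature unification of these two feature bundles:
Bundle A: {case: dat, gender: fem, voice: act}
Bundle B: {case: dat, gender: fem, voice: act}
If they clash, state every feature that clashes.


Compare features:
case: A=dat vs B=dat -> unified: dat
gender: A=fem vs B=fem -> unified: fem
voice: A=act vs B=act -> unified: act
No clashes found.

Unified: {case: dat, gender: fem, voice: act}


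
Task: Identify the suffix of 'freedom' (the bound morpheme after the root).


The word 'freedom' = 'free' (root) + '-dom' (suffix). The suffix is '-dom'.

dom


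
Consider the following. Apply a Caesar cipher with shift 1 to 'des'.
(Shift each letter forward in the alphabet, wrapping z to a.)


Shift each letter by 1: d -> e, e -> f, s -> t. Result: 'eft'.

eft


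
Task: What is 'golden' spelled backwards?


Reverse 'golden' character by character: 'nedlog'.

nedlog


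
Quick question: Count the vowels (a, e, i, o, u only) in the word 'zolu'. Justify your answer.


Vowels in 'zolu': o, u = 2 vowels.

2


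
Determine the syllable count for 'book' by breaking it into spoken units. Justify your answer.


Break 'book' into syllables: book -> book = 1 syllable

1 syllable


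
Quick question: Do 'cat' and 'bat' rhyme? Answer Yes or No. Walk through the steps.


Rime (stressed vowel + following sounds) of 'cat': -at = /æt/
Rime of 'bat': -at = /æt/
/æt/ and /æt/ are the same ending sound, so the words rhyme.

Yes


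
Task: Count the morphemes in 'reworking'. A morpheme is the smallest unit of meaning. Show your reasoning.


Decomposition: re- (prefix) + work (root) + -ing (suffix) = 3 morpheme(s)

3 morphemes


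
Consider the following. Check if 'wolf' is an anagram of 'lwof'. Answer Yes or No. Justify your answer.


Sorted letters of 'wolf': 'flow'
Sorted letters of 'lwof': 'flow'
They match.

Yes


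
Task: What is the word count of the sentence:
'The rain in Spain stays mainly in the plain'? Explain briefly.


Split into words: The | rain | in | Spain | stays | mainly | in | the | plain = 9 words.

9


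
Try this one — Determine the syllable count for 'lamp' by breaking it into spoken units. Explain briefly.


Break 'lamp' into syllables: lamp -> lamp = 1 syllable

1 syllable


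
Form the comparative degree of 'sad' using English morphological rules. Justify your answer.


Apply comparative formation (double final consonant, add -er): 'sad' -> 'sadder'.

sadder


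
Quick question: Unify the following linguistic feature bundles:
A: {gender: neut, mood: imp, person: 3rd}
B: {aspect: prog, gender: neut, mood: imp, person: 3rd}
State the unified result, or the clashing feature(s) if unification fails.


Compare features:
aspect: A=_ vs B=prog -> unified: prog
gender: A=neut vs B=neut -> unified: neut
mood: A=imp vs B=imp -> unified: imp
person: A=3rd vs B=3rd -> unified: 3rd
No clashes found.

Unified: {aspect: prog, gender: neut, mood: imp, person: 3rd}


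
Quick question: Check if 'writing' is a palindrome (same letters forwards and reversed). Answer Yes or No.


Forward: 'writing'
Reversed: 'gnitirw'
They differ.

No


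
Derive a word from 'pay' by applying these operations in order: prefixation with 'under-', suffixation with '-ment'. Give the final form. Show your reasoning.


Step 1: Add prefix 'under-' to 'pay' = 'underpay'
Step 2: Add suffix '-ment' to 'underpay' = 'underpayment'

underpayment


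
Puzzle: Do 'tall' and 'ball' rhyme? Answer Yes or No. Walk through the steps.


Rime (stressed vowel + following sounds) of 'tall': -all = /ɔːl/
Rime of 'ball': -all = /ɔːl/
/ɔːl/ and /ɔːl/ are the same ending sound, so the words rhyme.

Yes


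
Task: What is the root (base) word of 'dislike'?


Remove prefix 'dis' from 'dislike' to get root 'like'.

like


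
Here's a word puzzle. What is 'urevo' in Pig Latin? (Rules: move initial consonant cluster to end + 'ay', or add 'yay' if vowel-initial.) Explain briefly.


'urevo' starts with a vowel, so add 'yay': 'urevoyay'.

urevoyay


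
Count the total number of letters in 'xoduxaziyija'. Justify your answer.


Spell out 'xoduxaziyija' and number each letter: x(1), o(2), d(3), u(4), x(5), a(6), z(7), i(8), y(9), i(10), j(11), a(12). Total: 12 letters.

12


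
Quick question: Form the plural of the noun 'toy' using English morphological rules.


Apply rule: Add -s. 'toy' becomes 'toys'.

toys


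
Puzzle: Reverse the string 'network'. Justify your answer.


Reverse 'network' character by character: 'krowten'.

krowten


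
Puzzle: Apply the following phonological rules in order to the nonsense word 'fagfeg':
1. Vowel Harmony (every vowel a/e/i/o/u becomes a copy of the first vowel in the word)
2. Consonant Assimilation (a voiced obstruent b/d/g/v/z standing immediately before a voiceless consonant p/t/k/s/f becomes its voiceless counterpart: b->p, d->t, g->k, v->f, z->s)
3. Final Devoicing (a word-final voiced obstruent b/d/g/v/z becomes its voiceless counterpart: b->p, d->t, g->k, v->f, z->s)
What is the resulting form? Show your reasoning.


Starting form: 'fagfeg'
Rule 1: Vowel Harmony: all vowels become 'a' (matching first vowel). 'fagfeg' -> 'fagfag'
Rule 2: Consonant Assimilation: voiced obstruent before voiceless consonant becomes voiceless ('gf' -> 'kf'). 'fagfag' -> 'fakfag'
Rule 3: Final Devoicing: word-final voiced obstruent 'g' becomes voiceless 'k'. 'fakfag' -> 'fakfak'
Final form: 'fakfak'

fakfak


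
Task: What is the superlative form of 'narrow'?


Apply superlative formation (add -est): 'narrow' -> 'narrowest'.

narrowest


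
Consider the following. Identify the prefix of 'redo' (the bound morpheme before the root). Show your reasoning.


The word 'redo' = 're' (prefix) + 'do' (root). The prefix is 're'.

re


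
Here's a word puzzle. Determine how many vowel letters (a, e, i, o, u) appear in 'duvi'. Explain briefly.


Vowels in 'duvi': u, i = 2 vowels.

2


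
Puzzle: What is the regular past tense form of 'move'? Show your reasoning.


Apply rule: Add -d (word ends in -e). 'move' becomes 'moved'.

moved


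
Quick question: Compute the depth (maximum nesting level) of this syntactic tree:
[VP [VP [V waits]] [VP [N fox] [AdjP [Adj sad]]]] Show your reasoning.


Count bracket nesting levels:
'[' at pos 0: depth = 1
'[' at pos 4: depth = 2
'[' at pos 8: depth = 3
'[' at pos 19: depth = 2
'[' at pos 23: depth = 3
'[' at pos 31: depth = 3
'[' at pos 37: depth = 4
Maximum depth reached: 4

4


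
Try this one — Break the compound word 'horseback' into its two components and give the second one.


Split 'horseback' into 'horse' + 'back'. The second part is 'back'.

back


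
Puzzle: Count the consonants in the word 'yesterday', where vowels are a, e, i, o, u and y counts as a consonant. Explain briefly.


Consonants in 'yesterday': y, s, t, r, d, y = 6 consonants.

6


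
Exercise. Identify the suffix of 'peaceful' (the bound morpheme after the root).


The word 'peaceful' = 'peace' (root) + '-ful' (suffix). The suffix is '-ful'.

ful


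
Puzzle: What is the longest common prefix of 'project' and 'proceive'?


Compare from the start: 3 characters match: 'pro'. Mismatch at position 4: 'j' vs 'c'.

pro


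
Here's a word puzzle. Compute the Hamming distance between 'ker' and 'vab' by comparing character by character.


Alignment:
Position 1: 'k' vs 'v' = DIFFER
Position 2: 'e' vs 'a' = DIFFER
Position 3: 'r' vs 'b' = DIFFER
Total differences: 3

3


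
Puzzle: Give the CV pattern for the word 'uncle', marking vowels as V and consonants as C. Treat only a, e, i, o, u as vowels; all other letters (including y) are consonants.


Letter mapping: u = V, n = C, c = C, l = C, e = V.

VCCCV


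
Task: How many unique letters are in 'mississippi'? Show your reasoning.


Unique letters in 'mississippi': {i, m, p, s} = 4 distinct letters.

4


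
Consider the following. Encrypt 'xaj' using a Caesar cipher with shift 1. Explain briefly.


Shift each letter by 1: x -> y, a -> b, j -> k. Result: 'ybk'.

ybk


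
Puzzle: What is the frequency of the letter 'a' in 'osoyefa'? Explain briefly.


Letter 'a' in 'osoyefa': found at position(s) 7 = 1 occurrence(s).

1


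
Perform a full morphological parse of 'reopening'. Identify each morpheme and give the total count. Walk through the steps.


Step 1: Identify prefix: 're' (meaning: again)
Step 2: Identify root: 'open'
Step 3: Identify suffix(es): 'ing'
Decomposition: re- (prefix: again) + open (root) + -ing (suffix: ongoing action)
Total morphemes: 3

3 morphemes (re- (prefix: again) + open (root) + -ing (suffix: ongoing action))


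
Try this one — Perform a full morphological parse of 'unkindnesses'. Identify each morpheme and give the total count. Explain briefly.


Step 1: Identify prefix: 'un' (meaning: not/reverse)
Step 2: Identify root: 'kind'
Step 3: Identify suffix(es): 'ness, es'
Decomposition: un- (prefix: not/reverse) + kind (root) + -ness (suffix: state of) + -es (plural)
Total morphemes: 4

4 morphemes (un- (prefix: not/reverse) + kind (root) + -ness (suffix: state of) + -es (plural))


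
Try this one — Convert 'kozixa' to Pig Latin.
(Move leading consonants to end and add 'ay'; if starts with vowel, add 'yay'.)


'kozixa': move consonant cluster 'k' to end and add 'ay': 'ozixakay'.

ozixakay


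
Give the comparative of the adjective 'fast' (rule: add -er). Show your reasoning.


Apply comparative formation (add -er): 'fast' -> 'faster'.

faster


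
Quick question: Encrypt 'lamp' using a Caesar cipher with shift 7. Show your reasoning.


Shift each letter by 7: l -> s, a -> h, m -> t, p -> w. Result: 'shtw'.

shtw


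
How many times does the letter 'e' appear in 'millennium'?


Letter 'e' in 'millennium': found at position(s) 5 = 1 occurrence(s).

1


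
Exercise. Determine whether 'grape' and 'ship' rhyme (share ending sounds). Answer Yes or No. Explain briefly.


Rime (stressed vowel + following sounds) of 'grape': -ape = /eɪp/
Rime of 'ship': -ip = /ɪp/
/eɪp/ and /ɪp/ are different ending sounds, so the words do not rhyme.

No


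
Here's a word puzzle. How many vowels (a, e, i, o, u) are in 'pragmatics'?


Vowels in 'pragmatics': a, a, i = 3 vowels.

3


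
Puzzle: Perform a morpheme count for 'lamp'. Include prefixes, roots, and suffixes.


Decomposition: lamp (free morpheme) = 1 morpheme(s)

1 morphemes


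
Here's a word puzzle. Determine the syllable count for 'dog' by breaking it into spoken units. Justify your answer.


Break 'dog' into syllables: dog -> dog = 1 syllable

1 syllable


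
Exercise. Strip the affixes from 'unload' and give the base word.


Remove prefix 'un' from 'unload' to get root 'load'.

load


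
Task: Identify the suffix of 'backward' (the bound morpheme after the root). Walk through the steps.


The word 'backward' = 'back' (root) + '-ward' (suffix). The suffix is '-ward'.

ward


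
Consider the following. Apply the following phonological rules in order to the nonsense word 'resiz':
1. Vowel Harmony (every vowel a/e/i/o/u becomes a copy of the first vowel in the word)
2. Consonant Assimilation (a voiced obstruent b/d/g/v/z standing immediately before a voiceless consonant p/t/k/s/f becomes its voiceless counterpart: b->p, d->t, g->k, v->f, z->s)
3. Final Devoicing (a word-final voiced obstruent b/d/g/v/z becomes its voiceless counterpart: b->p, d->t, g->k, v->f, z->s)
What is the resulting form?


Starting form: 'resiz'
Rule 1: Vowel Harmony: all vowels become 'e' (matching first vowel). 'resiz' -> 'resez'
Rule 2: Consonant Assimilation: no voiced obstruent (b/d/g/v/z) stands immediately before a voiceless consonant (p/t/k/s/f). No change.
Rule 3: Final Devoicing: word-final voiced obstruent 'z' becomes voiceless 's'. 'resez' -> 'reses'
Final form: 'reses'

reses


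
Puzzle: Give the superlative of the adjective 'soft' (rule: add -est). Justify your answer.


Apply superlative formation (add -est): 'soft' -> 'softest'.

softest


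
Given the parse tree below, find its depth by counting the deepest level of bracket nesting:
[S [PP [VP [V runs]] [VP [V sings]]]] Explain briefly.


Count bracket nesting levels:
'[' at pos 0: depth = 1
'[' at pos 3: depth = 2
'[' at pos 7: depth = 3
'[' at pos 11: depth = 4
'[' at pos 21: depth = 3
'[' at pos 25: depth = 4
Maximum depth reached: 4

4


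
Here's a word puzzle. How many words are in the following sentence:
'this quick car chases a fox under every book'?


Split into words: this | quick | car | chases | a | fox | under | every | book = 9 words.

9


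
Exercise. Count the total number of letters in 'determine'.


Spell out 'determine' and number each letter: d(1), e(2), t(3), e(4), r(5), m(6), i(7), n(8), e(9). Total: 9 letters.

9


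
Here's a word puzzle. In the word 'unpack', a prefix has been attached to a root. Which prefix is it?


The word 'unpack' = 'un' (prefix) + 'pack' (root). The prefix is 'un'.

un


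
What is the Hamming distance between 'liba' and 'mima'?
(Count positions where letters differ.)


Alignment:
Position 1: 'l' vs 'm' = DIFFER
Position 2: 'i' vs 'i' = match
Position 3: 'b' vs 'm' = DIFFER
Position 4: 'a' vs 'a' = match
Total differences: 2

2


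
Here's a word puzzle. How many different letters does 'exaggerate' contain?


Unique letters in 'exaggerate': {a, e, g, r, t, x} = 6 distinct letters.

6


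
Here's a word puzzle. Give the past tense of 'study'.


Apply rule: Change -y to -ied. 'study' becomes 'studied'.

studied


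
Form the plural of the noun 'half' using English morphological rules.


Apply rule: Change -f to -ves. 'half' becomes 'halves'.

halves


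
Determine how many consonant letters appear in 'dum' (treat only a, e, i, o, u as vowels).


Consonants in 'dum': d, m = 2 consonants.

2


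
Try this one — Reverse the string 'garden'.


Reverse 'garden' character by character: 'nedrag'.

nedrag


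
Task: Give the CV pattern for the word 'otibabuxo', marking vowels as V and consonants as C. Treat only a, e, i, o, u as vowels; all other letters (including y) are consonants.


Letter mapping: o = V, t = C, i = V, b = C, a = V, b = C, u = V, x = C, o = V.

VCVCVCVCV


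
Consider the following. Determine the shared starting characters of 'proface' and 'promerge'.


Compare from the start: 3 characters match: 'pro'. Mismatch at position 4: 'f' vs 'm'.

pro


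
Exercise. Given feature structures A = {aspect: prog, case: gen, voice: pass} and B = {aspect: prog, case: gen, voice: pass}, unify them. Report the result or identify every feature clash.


Compare features:
aspect: A=prog vs B=prog -> unified: prog
case: A=gen vs B=gen -> unified: gen
voice: A=pass vs B=pass -> unified: pass
No clashes found.

Unified: {aspect: prog, case: gen, voice: pass}


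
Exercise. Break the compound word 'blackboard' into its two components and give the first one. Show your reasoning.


Split 'blackboard' into 'black' + 'board'. The first part is 'black'.

black


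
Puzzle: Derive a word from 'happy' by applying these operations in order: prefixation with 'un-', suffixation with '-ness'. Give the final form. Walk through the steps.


Step 1: Add prefix 'un-' to 'happy' = 'unhappy'
Step 2: Add suffix '-ness' to 'unhappy' = 'unhappiness'

unhappiness


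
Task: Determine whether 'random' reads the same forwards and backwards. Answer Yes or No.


Forward: 'random'
Reversed: 'modnar'
They differ.

No


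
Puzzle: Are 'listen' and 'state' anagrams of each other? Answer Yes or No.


Sorted letters of 'listen': 'eilnst'
Sorted letters of 'state': 'aestt'
They do not match.

No


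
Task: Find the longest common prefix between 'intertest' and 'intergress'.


Compare from the start: 5 characters match: 'inter'. Mismatch at position 6: 't' vs 'g'.

inter


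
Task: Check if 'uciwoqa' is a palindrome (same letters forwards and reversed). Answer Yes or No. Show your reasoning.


Forward: 'uciwoqa'
Reversed: 'aqowicu'
They differ.

No


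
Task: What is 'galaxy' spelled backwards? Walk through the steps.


Reverse 'galaxy' character by character: 'yxalag'.

yxalag


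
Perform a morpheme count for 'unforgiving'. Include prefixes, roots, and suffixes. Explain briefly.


Decomposition: un- (prefix) + forgive (root) + -ing (suffix) = 3 morpheme(s)

3 morphemes


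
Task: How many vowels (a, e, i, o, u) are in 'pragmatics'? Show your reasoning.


Vowels in 'pragmatics': a, a, i = 3 vowels.

3


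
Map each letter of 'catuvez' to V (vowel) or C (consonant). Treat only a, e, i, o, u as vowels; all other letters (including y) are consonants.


Letter mapping: c = C, a = V, t = C, u = V, v = C, e = V, z = C.

CVCVCVC


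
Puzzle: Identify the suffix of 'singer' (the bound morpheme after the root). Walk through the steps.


The word 'singer' = 'sing' (root) + '-er' (suffix). The suffix is '-er'.

er


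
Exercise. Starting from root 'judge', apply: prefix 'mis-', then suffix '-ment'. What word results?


Step 1: Add prefix 'mis-' to 'judge' = 'misjudge'
Step 2: Add suffix '-ment' to 'misjudge' = 'misjudgment'

misjudgment


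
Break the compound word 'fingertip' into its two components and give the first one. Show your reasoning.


Split 'fingertip' into 'finger' + 'tip'. The first part is 'finger'.

finger


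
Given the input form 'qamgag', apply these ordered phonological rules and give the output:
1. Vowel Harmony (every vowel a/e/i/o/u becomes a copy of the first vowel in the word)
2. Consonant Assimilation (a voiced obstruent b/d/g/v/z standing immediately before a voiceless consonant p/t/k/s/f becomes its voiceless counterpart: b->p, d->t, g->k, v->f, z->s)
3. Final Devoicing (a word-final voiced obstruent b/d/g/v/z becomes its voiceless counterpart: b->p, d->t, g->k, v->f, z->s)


Starting form: 'qamgag'
Rule 1: Vowel Harmony: all vowels already match. No change.
Rule 2: Consonant Assimilation: no voiced obstruent (b/d/g/v/z) stands immediately before a voiceless consonant (p/t/k/s/f). No change.
Rule 3: Final Devoicing: word-final voiced obstruent 'g' becomes voiceless 'k'. 'qamgag' -> 'qamgak'
Final form: 'qamgak'

qamgak


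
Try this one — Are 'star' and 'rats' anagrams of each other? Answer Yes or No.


Sorted letters of 'star': 'arst'
Sorted letters of 'rats': 'arst'
They match.

Yes


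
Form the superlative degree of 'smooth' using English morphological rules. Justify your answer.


Apply superlative formation (add -est): 'smooth' -> 'smoothest'.

smoothest


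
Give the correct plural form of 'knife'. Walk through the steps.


Apply rule: Change -fe to -ves. 'knife' becomes 'knives'.

knives


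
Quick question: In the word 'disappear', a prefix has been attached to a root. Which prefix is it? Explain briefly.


The word 'disappear' = 'dis' (prefix) + 'appear' (root). The prefix is 'dis'.

dis


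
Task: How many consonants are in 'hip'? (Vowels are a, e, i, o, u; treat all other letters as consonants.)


Consonants in 'hip': h, p = 2 consonants.

2


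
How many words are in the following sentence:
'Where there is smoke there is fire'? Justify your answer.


Split into words: Where | there | is | smoke | there | is | fire = 7 words.

7


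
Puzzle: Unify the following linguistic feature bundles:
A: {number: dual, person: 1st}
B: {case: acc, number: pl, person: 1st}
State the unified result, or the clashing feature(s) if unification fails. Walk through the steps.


Compare features:
case: A=_ vs B=acc -> unified: acc
number: A=dual vs B=pl -> CLASH
person: A=1st vs B=1st -> unified: 1st
Clash detected on feature 'number' (dual vs pl); unification fails.

CLASH on 'number' (dual vs pl)


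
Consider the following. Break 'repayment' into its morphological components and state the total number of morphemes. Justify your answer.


Step 1: Identify prefix: 're' (meaning: again)
Step 2: Identify root: 'pay'
Step 3: Identify suffix(es): 'ment'
Decomposition: re- (prefix: again) + pay (root) + -ment (suffix: action/result)
Total morphemes: 3

3 morphemes (re- (prefix: again) + pay (root) + -ment (suffix: action/result))


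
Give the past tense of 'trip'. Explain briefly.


Apply rule: Double final consonant and add -ed. 'trip' becomes 'tripped'.

tripped


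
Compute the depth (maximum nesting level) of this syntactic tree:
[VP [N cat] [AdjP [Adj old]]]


Count bracket nesting levels:
'[' at pos 0: depth = 1
'[' at pos 4: depth = 2
'[' at pos 12: depth = 2
'[' at pos 18: depth = 3
Maximum depth reached: 3

3


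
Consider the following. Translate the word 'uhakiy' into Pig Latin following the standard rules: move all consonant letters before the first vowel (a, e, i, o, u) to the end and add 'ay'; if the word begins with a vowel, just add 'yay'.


'uhakiy' starts with a vowel, so add 'yay': 'uhakiyyay'.

uhakiyyay


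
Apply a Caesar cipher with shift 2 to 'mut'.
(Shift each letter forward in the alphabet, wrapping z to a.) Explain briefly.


Shift each letter by 2: m -> o, u -> w, t -> v. Result: 'owv'.

owv


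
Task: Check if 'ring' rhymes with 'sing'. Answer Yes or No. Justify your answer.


Rime (stressed vowel + following sounds) of 'ring': -ing = /ɪŋ/
Rime of 'sing': -ing = /ɪŋ/
/ɪŋ/ and /ɪŋ/ are the same ending sound, so the words rhyme.

Yes


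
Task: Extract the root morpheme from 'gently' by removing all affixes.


Remove suffix '-ly' from 'gently' to get root 'gentle'.

gentle


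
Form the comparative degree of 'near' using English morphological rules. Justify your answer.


Apply comparative formation (add -er): 'near' -> 'nearer'.

nearer


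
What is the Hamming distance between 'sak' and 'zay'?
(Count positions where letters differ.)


Alignment:
Position 1: 's' vs 'z' = DIFFER
Position 2: 'a' vs 'a' = match
Position 3: 'k' vs 'y' = DIFFER
Total differences: 2

2


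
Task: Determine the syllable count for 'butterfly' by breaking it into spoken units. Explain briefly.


Break 'butterfly' into syllables: but-ter-fly -> but | ter | fly = 3 syllables

3 syllables


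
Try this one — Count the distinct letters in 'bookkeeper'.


Unique letters in 'bookkeeper': {b, e, k, o, p, r} = 6 distinct letters.

6


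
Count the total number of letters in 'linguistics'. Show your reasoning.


Spell out 'linguistics' and number each letter: l(1), i(2), n(3), g(4), u(5), i(6), s(7), t(8), i(9), c(10), s(11). Total: 11 letters.

11


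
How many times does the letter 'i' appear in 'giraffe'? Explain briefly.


Letter 'i' in 'giraffe': found at position(s) 2 = 1 occurrence(s).

1


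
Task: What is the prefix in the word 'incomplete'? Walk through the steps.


The word 'incomplete' = 'in' (prefix) + 'complete' (root). The prefix is 'in'.

in


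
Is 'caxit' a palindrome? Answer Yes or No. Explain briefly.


Forward: 'caxit'
Reversed: 'tixac'
They differ.

No


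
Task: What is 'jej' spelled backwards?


Reverse 'jej' character by character: 'jej'.

jej


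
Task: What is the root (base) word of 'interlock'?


Remove prefix 'inter' from 'interlock' to get root 'lock'.

lock


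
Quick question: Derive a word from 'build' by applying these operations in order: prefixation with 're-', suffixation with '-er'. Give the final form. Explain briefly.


Step 1: Add prefix 're-' to 'build' = 'rebuild'
Step 2: Add suffix '-er' to 'rebuild' = 'rebuilder'

rebuilder


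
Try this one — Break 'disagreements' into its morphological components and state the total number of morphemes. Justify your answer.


Step 1: Identify prefix: 'dis' (meaning: not/apart)
Step 2: Identify root: 'agree'
Step 3: Identify suffix(es): 'ment, s'
Decomposition: dis- (prefix: not/apart) + agree (root) + -ment (suffix: action/result) + -s (plural)
Total morphemes: 4

4 morphemes (dis- (prefix: not/apart) + agree (root) + -ment (suffix: action/result) + -s (plural))


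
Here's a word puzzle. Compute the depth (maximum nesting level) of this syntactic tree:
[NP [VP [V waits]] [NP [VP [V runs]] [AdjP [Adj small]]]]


Count bracket nesting levels:
'[' at pos 0: depth = 1
'[' at pos 4: depth = 2
'[' at pos 8: depth = 3
'[' at pos 19: depth = 2
'[' at pos 23: depth = 3
'[' at pos 27: depth = 4
'[' at pos 37: depth = 3
'[' at pos 43: depth = 4
Maximum depth reached: 4

4


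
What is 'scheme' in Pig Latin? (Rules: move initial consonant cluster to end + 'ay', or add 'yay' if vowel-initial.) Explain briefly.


'scheme': move consonant cluster 'sch' to end and add 'ay': 'emeschay'.

emeschay


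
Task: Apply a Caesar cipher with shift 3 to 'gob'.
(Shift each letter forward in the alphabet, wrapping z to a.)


Shift each letter by 3: g -> j, o -> r, b -> e. Result: 'jre'.

jre


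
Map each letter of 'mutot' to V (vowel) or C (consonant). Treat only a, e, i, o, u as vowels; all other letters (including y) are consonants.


Letter mapping: m = C, u = V, t = C, o = V, t = C.

CVCVC


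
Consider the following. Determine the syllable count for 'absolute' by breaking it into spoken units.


Break 'absolute' into syllables: ab-so-lute -> ab | so | lute = 3 syllables

3 syllables


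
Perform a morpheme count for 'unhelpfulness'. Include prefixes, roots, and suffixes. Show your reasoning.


Decomposition: un- (prefix) + help (root) + -ful (suffix) + -ness (suffix) = 4 morpheme(s)

4 morphemes


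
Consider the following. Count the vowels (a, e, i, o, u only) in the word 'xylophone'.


Vowels in 'xylophone': o, o, e = 3 vowels.

3


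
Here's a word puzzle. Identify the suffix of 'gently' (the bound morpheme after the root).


The word 'gently' = 'gentle' (root) + '-ly' (suffix). The suffix is '-ly'.

ly


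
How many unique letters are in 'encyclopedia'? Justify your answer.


Unique letters in 'encyclopedia': {a, c, d, e, i, l, n, o, p, y} = 10 distinct letters.

10


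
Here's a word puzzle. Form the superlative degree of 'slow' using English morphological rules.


Apply superlative formation (add -est): 'slow' -> 'slowest'.

slowest


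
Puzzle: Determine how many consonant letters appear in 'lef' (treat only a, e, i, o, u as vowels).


Consonants in 'lef': l, f = 2 consonants.

2


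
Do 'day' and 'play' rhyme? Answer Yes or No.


Rime (stressed vowel + following sounds) of 'day': -ay = /eɪ/
Rime of 'play': -ay = /eɪ/
/eɪ/ and /eɪ/ are the same ending sound, so the words rhyme.

Yes


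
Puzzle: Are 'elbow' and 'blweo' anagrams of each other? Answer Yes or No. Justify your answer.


Sorted letters of 'elbow': 'below'
Sorted letters of 'blweo': 'below'
They match.

Yes


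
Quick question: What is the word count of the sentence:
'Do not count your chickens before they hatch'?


Split into words: Do | not | count | your | chickens | before | they | hatch = 8 words.

8
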